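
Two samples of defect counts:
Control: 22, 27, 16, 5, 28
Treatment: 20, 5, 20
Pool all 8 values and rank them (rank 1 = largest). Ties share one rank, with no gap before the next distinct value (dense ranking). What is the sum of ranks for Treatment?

14

Sorted (descending): 28, 27, 22, 20, 20, 16, 5, 5
The 2 values of 20 share dense rank 4.
The 2 values of 5 share dense rank 6.
Remaining distinct values take the next consecutive integers.
Treatment values → pooled ranks: 20→4, 5→6, 20→4
Rank sum = 4 + 6 + 4 = 14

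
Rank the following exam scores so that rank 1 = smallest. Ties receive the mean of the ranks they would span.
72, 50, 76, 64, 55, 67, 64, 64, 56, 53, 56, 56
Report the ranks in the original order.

Sorted (ascending): 50, 53, 55, 56, 56, 56, 64, 64, 64, 67, 72, 76
The 3 values of 56 occupy positions 4–6 → average rank 5.
The 3 values of 64 occupy positions 7–9 → average rank 8.

11, 1, 12, 8, 3, 10, 8, 8, 5, 2, 5, 5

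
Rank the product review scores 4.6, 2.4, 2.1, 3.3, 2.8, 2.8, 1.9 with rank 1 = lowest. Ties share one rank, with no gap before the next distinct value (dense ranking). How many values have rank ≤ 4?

Sorted (ascending): 1.9, 2.1, 2.4, 2.8, 2.8, 3.3, 4.6
The 2 values of 2.8 share dense rank 4.
Remaining distinct values take the next consecutive integers.
Ranks ≤ 4: {1, 2, 3, 4, 4} → 5 values.

5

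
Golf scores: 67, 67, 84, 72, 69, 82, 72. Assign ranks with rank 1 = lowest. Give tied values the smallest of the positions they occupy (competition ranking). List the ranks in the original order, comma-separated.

1, 1, 7, 4, 3, 6, 4

Sorted (ascending): 67, 67, 69, 72, 72, 82, 84
The 2 values of 67 occupy positions 1–2 → each gets rank 1.
The 2 values of 72 occupy positions 4–5 → each gets rank 4.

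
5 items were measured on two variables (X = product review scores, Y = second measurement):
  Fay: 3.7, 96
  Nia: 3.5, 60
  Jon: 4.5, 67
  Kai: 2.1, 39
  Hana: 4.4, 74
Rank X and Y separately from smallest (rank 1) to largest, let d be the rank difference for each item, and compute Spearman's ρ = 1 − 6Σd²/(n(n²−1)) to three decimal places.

0.600

Ranks of variable 1: 3, 2, 5, 1, 4
Ranks of variable 2: 5, 2, 3, 1, 4
d = r₁ − r₂: -2, 0, 2, 0, 0
d²: 4, 0, 4, 0, 0; Σd² = 8
ρ = 1 − 6·8/(5·24) = 1 − 48/120 = 0.600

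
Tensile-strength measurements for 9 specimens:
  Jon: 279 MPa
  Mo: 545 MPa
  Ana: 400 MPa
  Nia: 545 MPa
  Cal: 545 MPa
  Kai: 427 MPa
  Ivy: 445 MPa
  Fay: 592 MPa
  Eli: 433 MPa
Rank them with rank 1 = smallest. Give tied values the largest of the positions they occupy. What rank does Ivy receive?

Sorted (ascending): 279, 400, 427, 433, 445, 545, 545, 545, 592
The 3 values of 545 occupy positions 6–8 → each gets rank 8.
Ivy has value 445 MPa → rank 5.

5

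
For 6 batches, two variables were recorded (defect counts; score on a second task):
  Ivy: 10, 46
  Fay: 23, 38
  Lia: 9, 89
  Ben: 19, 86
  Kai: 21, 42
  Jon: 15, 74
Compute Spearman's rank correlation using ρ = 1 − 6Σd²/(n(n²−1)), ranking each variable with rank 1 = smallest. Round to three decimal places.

Ranks of variable 1: 2, 6, 1, 4, 5, 3
Ranks of variable 2: 3, 1, 6, 5, 2, 4
d = r₁ − r₂: -1, 5, -5, -1, 3, -1
d²: 1, 25, 25, 1, 9, 1; Σd² = 62
ρ = 1 − 6·62/(6·35) = 1 − 372/210 = -0.771

-0.771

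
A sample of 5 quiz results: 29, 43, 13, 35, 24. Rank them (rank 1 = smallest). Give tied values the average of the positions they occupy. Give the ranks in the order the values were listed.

Sorted (ascending): 13, 24, 29, 35, 43
No ties — each value takes its position as its rank.

3, 5, 1, 4, 2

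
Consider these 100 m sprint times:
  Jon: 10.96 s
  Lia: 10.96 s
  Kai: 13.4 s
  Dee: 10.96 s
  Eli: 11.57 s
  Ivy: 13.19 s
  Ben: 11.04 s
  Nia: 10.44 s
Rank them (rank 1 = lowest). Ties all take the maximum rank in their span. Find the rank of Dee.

4

Sorted (ascending): 10.44, 10.96, 10.96, 10.96, 11.04, 11.57, 13.19, 13.4
The 3 values of 10.96 occupy positions 2–4 → each gets rank 4.
Dee has value 10.96 s → rank 4.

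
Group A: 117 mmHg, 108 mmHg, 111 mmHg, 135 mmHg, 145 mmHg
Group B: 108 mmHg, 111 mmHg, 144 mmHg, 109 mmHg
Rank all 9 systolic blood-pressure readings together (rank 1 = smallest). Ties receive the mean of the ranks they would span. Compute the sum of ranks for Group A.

Sorted (ascending): 108, 108, 109, 111, 111, 117, 135, 144, 145
The 2 values of 108 occupy positions 1–2 → average rank (1+2)/2 = 1.5.
The 2 values of 111 occupy positions 4–5 → average rank (4+5)/2 = 4.5.
Group A values → pooled ranks: 117→6, 108→1.5, 111→4.5, 135→7, 145→9
Rank sum = 6 + 1.5 + 4.5 + 7 + 9 = 28

28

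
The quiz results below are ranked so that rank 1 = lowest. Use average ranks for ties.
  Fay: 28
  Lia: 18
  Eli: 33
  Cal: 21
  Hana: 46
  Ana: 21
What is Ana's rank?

Sorted (ascending): 18, 21, 21, 28, 33, 46
The 2 values of 21 occupy positions 2–3 → average rank (2+3)/2 = 2.5.
Ana has value 21 → rank 2.5.

2.5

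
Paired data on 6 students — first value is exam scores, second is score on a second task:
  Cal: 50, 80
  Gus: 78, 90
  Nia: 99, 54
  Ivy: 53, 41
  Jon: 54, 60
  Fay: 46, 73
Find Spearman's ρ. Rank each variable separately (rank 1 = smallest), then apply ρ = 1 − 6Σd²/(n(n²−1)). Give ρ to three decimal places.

-0.143

Ranks of variable 1: 2, 5, 6, 3, 4, 1
Ranks of variable 2: 5, 6, 2, 1, 3, 4
d = r₁ − r₂: -3, -1, 4, 2, 1, -3
d²: 9, 1, 16, 4, 1, 9; Σd² = 40
ρ = 1 − 6·40/(6·35) = 1 − 240/210 = -0.143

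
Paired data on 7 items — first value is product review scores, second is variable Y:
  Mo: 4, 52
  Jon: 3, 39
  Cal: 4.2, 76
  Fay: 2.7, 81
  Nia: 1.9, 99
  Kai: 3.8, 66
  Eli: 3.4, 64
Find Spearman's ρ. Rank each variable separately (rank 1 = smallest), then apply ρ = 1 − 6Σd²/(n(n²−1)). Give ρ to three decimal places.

-0.393

Ranks of variable 1: 6, 3, 7, 2, 1, 5, 4
Ranks of variable 2: 2, 1, 5, 6, 7, 4, 3
d = r₁ − r₂: 4, 2, 2, -4, -6, 1, 1
d²: 16, 4, 4, 16, 36, 1, 1; Σd² = 78
ρ = 1 − 6·78/(7·48) = 1 − 468/336 = -0.393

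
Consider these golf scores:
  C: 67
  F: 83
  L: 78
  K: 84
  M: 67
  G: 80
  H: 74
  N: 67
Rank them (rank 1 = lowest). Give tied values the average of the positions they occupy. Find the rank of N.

2

Sorted (ascending): 67, 67, 67, 74, 78, 80, 83, 84
The 3 values of 67 occupy positions 1–3 → average rank 2.
N has value 67 → rank 2.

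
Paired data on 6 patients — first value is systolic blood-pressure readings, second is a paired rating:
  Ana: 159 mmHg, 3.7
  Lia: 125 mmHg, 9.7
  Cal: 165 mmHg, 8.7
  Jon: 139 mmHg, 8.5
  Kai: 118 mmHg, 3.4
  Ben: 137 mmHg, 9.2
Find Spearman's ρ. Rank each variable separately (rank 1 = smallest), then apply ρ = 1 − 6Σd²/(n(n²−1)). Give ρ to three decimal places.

Ranks of variable 1: 5, 2, 6, 4, 1, 3
Ranks of variable 2: 2, 6, 4, 3, 1, 5
d = r₁ − r₂: 3, -4, 2, 1, 0, -2
d²: 9, 16, 4, 1, 0, 4; Σd² = 34
ρ = 1 − 6·34/(6·35) = 1 − 204/210 = 0.029

0.029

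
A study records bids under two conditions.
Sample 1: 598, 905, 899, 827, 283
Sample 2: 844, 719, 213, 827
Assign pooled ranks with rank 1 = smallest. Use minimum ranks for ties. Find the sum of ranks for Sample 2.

Sorted (ascending): 213, 283, 598, 719, 827, 827, 844, 899, 905
The 2 values of 827 occupy positions 5–6 → each gets rank 5.
Sample 2 values → pooled ranks: 844→7, 719→4, 213→1, 827→5
Rank sum = 7 + 4 + 1 + 5 = 17

17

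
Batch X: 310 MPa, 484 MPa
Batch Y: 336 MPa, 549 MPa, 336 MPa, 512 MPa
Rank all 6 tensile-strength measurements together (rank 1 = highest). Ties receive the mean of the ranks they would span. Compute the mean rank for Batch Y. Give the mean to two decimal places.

3.00

Sorted (descending): 549, 512, 484, 336, 336, 310
The 2 values of 336 occupy positions 4–5 → average rank (4+5)/2 = 4.5.
Batch Y values → pooled ranks: 336→4.5, 549→1, 336→4.5, 512→2
Mean rank = (4.5 + 1 + 4.5 + 2) / 4 = 3.00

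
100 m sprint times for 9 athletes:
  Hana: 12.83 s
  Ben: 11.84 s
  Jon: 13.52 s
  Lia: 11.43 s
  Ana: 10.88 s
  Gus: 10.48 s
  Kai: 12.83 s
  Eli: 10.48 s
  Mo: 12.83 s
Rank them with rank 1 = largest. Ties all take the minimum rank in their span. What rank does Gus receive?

8

Sorted (descending): 13.52, 12.83, 12.83, 12.83, 11.84, 11.43, 10.88, 10.48, 10.48
The 3 values of 12.83 occupy positions 2–4 → each gets rank 2.
The 2 values of 10.48 occupy positions 8–9 → each gets rank 8.
Gus has value 10.48 s → rank 8.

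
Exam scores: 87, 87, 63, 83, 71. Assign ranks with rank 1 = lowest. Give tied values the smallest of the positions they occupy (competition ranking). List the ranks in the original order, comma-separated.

4, 4, 1, 3, 2

Sorted (ascending): 63, 71, 83, 87, 87
The 2 values of 87 occupy positions 4–5 → each gets rank 4.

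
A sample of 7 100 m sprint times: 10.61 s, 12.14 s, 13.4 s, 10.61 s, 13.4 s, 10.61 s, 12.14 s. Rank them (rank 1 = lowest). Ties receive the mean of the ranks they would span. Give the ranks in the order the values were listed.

2, 4.5, 6.5, 2, 6.5, 2, 4.5

Sorted (ascending): 10.61, 10.61, 10.61, 12.14, 12.14, 13.4, 13.4
The 3 values of 10.61 occupy positions 1–3 → average rank 2.
The 2 values of 12.14 occupy positions 4–5 → average rank (4+5)/2 = 4.5.
The 2 values of 13.4 occupy positions 6–7 → average rank (6+7)/2 = 6.5.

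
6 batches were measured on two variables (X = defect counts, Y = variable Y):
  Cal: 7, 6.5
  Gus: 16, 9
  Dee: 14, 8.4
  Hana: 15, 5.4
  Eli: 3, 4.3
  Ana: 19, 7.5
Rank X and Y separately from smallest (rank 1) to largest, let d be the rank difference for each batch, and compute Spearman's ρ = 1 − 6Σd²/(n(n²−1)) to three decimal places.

0.600

Ranks of variable 1: 2, 5, 3, 4, 1, 6
Ranks of variable 2: 3, 6, 5, 2, 1, 4
d = r₁ − r₂: -1, -1, -2, 2, 0, 2
d²: 1, 1, 4, 4, 0, 4; Σd² = 14
ρ = 1 − 6·14/(6·35) = 1 − 84/210 = 0.600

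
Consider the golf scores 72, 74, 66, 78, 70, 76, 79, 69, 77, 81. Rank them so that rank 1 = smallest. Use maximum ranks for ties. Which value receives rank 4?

Sorted (ascending): 66, 69, 70, 72, 74, 76, 77, 78, 79, 81
No ties — each value takes its position as its rank.
Rank 4 → value 72.

72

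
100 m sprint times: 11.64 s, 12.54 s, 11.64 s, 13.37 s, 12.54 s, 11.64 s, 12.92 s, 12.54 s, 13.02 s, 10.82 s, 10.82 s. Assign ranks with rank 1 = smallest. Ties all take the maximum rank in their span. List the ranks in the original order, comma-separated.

5, 8, 5, 11, 8, 5, 9, 8, 10, 2, 2

Sorted (ascending): 10.82, 10.82, 11.64, 11.64, 11.64, 12.54, 12.54, 12.54, 12.92, 13.02, 13.37
The 2 values of 10.82 occupy positions 1–2 → each gets rank 2.
The 3 values of 11.64 occupy positions 3–5 → each gets rank 5.
The 3 values of 12.54 occupy positions 6–8 → each gets rank 8.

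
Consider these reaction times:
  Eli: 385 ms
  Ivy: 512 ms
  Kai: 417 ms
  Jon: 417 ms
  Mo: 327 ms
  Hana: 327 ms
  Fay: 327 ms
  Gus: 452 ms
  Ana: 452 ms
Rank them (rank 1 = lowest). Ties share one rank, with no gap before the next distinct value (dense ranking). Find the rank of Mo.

Sorted (ascending): 327, 327, 327, 385, 417, 417, 452, 452, 512
The 3 values of 327 share dense rank 1.
The 2 values of 417 share dense rank 3.
The 2 values of 452 share dense rank 4.
Remaining distinct values take the next consecutive integers.
Mo has value 327 ms → rank 1.

1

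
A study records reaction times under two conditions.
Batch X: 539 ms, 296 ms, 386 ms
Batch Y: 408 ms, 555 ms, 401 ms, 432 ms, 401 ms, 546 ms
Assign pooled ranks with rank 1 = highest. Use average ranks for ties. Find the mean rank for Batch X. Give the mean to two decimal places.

6.67

Sorted (descending): 555, 546, 539, 432, 408, 401, 401, 386, 296
The 2 values of 401 occupy positions 6–7 → average rank (6+7)/2 = 6.5.
Batch X values → pooled ranks: 539→3, 296→9, 386→8
Mean rank = (3 + 9 + 8) / 3 = 6.67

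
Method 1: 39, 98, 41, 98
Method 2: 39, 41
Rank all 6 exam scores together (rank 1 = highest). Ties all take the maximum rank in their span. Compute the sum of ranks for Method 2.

Sorted (descending): 98, 98, 41, 41, 39, 39
The 2 values of 98 occupy positions 1–2 → each gets rank 2.
The 2 values of 41 occupy positions 3–4 → each gets rank 4.
The 2 values of 39 occupy positions 5–6 → each gets rank 6.
Method 2 values → pooled ranks: 39→6, 41→4
Rank sum = 6 + 4 = 10

10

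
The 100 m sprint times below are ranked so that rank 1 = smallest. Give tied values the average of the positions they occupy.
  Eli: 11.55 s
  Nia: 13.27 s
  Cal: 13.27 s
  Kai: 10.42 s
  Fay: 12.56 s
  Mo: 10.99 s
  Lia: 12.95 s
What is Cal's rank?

6.5

Sorted (ascending): 10.42, 10.99, 11.55, 12.56, 12.95, 13.27, 13.27
The 2 values of 13.27 occupy positions 6–7 → average rank (6+7)/2 = 6.5.
Cal has value 13.27 s → rank 6.5.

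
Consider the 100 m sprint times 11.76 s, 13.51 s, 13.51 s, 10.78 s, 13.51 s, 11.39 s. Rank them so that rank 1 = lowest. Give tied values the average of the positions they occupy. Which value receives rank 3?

Sorted (ascending): 10.78, 11.39, 11.76, 13.51, 13.51, 13.51
The 3 values of 13.51 occupy positions 4–6 → average rank 5.
Rank 3 → value 11.76.

11.76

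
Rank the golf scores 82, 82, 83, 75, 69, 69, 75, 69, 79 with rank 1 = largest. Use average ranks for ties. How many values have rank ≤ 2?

Sorted (descending): 83, 82, 82, 79, 75, 75, 69, 69, 69
The 2 values of 82 occupy positions 2–3 → average rank (2+3)/2 = 2.5.
The 2 values of 75 occupy positions 5–6 → average rank (5+6)/2 = 5.5.
The 3 values of 69 occupy positions 7–9 → average rank 8.
Ranks ≤ 2: {1} → 1 value.

1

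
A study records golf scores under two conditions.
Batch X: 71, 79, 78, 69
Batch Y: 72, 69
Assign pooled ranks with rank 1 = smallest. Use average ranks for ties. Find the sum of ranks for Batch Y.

5.5

Sorted (ascending): 69, 69, 71, 72, 78, 79
The 2 values of 69 occupy positions 1–2 → average rank (1+2)/2 = 1.5.
Batch Y values → pooled ranks: 72→4, 69→1.5
Rank sum = 4 + 1.5 = 5.5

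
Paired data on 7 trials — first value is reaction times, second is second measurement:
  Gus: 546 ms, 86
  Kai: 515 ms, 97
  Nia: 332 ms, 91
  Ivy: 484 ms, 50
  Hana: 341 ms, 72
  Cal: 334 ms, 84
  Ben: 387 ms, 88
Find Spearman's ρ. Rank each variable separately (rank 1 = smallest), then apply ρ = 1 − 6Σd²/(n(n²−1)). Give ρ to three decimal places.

0.036

Ranks of variable 1: 7, 6, 1, 5, 3, 2, 4
Ranks of variable 2: 4, 7, 6, 1, 2, 3, 5
d = r₁ − r₂: 3, -1, -5, 4, 1, -1, -1
d²: 9, 1, 25, 16, 1, 1, 1; Σd² = 54
ρ = 1 − 6·54/(7·48) = 1 − 324/336 = 0.036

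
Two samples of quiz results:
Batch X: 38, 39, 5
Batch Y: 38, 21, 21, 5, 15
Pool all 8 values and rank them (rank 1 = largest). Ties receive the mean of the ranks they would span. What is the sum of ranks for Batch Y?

25

Sorted (descending): 39, 38, 38, 21, 21, 15, 5, 5
The 2 values of 38 occupy positions 2–3 → average rank (2+3)/2 = 2.5.
The 2 values of 21 occupy positions 4–5 → average rank (4+5)/2 = 4.5.
The 2 values of 5 occupy positions 7–8 → average rank (7+8)/2 = 7.5.
Batch Y values → pooled ranks: 38→2.5, 21→4.5, 21→4.5, 5→7.5, 15→6
Rank sum = 2.5 + 4.5 + 4.5 + 7.5 + 6 = 25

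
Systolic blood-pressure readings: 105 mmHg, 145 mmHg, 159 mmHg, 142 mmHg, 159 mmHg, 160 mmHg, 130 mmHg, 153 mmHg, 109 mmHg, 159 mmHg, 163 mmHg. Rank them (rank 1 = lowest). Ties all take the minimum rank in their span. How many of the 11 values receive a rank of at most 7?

Sorted (ascending): 105, 109, 130, 142, 145, 153, 159, 159, 159, 160, 163
The 3 values of 159 occupy positions 7–9 → each gets rank 7.
Ranks ≤ 7: {1, 2, 3, 4, 5, 6, 7, 7, 7} → 9 values.

9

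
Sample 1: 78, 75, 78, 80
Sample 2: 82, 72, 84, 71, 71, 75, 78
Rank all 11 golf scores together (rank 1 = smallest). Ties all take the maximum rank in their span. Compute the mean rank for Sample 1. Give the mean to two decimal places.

Sorted (ascending): 71, 71, 72, 75, 75, 78, 78, 78, 80, 82, 84
The 2 values of 71 occupy positions 1–2 → each gets rank 2.
The 2 values of 75 occupy positions 4–5 → each gets rank 5.
The 3 values of 78 occupy positions 6–8 → each gets rank 8.
Sample 1 values → pooled ranks: 78→8, 75→5, 78→8, 80→9
Mean rank = (8 + 5 + 8 + 9) / 4 = 7.50

7.50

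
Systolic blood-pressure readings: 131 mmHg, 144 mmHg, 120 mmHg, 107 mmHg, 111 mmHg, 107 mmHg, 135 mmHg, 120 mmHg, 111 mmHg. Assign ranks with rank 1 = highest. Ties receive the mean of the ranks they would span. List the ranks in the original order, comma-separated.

Sorted (descending): 144, 135, 131, 120, 120, 111, 111, 107, 107
The 2 values of 120 occupy positions 4–5 → average rank (4+5)/2 = 4.5.
The 2 values of 111 occupy positions 6–7 → average rank (6+7)/2 = 6.5.
The 2 values of 107 occupy positions 8–9 → average rank (8+9)/2 = 8.5.

3, 1, 4.5, 8.5, 6.5, 8.5, 2, 4.5, 6.5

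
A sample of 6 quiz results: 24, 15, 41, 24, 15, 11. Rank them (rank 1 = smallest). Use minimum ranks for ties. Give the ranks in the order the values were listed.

Sorted (ascending): 11, 15, 15, 24, 24, 41
The 2 values of 15 occupy positions 2–3 → each gets rank 2.
The 2 values of 24 occupy positions 4–5 → each gets rank 4.

4, 2, 6, 4, 2, 1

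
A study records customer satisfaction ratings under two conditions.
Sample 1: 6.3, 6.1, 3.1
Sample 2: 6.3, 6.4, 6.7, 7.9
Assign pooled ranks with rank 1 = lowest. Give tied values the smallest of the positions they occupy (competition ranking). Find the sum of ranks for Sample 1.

6

Sorted (ascending): 3.1, 6.1, 6.3, 6.3, 6.4, 6.7, 7.9
The 2 values of 6.3 occupy positions 3–4 → each gets rank 3.
Sample 1 values → pooled ranks: 6.3→3, 6.1→2, 3.1→1
Rank sum = 3 + 2 + 1 = 6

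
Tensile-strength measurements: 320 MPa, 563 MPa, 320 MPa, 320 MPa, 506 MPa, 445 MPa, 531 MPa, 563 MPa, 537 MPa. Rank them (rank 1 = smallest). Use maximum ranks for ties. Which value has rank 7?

Sorted (ascending): 320, 320, 320, 445, 506, 531, 537, 563, 563
The 3 values of 320 occupy positions 1–3 → each gets rank 3.
The 2 values of 563 occupy positions 8–9 → each gets rank 9.
Rank 7 → value 537.

537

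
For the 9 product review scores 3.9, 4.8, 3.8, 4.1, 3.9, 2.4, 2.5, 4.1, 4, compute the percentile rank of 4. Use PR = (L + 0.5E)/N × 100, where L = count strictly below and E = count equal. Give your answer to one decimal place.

N = 9.
Strictly below 4: 5. Equal to 4: 1.
PR = (5 + 0.5·1)/9 × 100 = 61.1

61.1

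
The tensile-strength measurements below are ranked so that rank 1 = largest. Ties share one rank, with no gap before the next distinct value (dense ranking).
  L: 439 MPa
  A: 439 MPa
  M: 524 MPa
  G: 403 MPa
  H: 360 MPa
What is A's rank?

Sorted (descending): 524, 439, 439, 403, 360
The 2 values of 439 share dense rank 2.
Remaining distinct values take the next consecutive integers.
A has value 439 MPa → rank 2.

2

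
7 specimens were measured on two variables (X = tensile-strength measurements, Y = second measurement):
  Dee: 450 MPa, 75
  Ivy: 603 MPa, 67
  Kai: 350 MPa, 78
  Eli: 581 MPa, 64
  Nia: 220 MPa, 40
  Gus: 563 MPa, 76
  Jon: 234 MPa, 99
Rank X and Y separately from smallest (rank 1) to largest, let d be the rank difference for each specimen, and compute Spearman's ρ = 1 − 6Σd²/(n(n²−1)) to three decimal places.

-0.179

Ranks of variable 1: 4, 7, 3, 6, 1, 5, 2
Ranks of variable 2: 4, 3, 6, 2, 1, 5, 7
d = r₁ − r₂: 0, 4, -3, 4, 0, 0, -5
d²: 0, 16, 9, 16, 0, 0, 25; Σd² = 66
ρ = 1 − 6·66/(7·48) = 1 − 396/336 = -0.179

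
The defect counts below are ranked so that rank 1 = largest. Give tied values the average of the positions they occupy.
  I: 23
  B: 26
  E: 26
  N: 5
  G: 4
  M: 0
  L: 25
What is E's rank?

1.5

Sorted (descending): 26, 26, 25, 23, 5, 4, 0
The 2 values of 26 occupy positions 1–2 → average rank (1+2)/2 = 1.5.
E has value 26 → rank 1.5.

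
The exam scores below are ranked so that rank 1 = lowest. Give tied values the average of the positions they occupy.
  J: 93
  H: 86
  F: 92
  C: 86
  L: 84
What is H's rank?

Sorted (ascending): 84, 86, 86, 92, 93
The 2 values of 86 occupy positions 2–3 → average rank (2+3)/2 = 2.5.
H has value 86 → rank 2.5.

2.5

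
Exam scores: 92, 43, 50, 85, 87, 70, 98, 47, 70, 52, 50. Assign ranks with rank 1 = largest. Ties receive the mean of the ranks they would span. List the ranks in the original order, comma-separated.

2, 11, 8.5, 4, 3, 5.5, 1, 10, 5.5, 7, 8.5

Sorted (descending): 98, 92, 87, 85, 70, 70, 52, 50, 50, 47, 43
The 2 values of 70 occupy positions 5–6 → average rank (5+6)/2 = 5.5.
The 2 values of 50 occupy positions 8–9 → average rank (8+9)/2 = 8.5.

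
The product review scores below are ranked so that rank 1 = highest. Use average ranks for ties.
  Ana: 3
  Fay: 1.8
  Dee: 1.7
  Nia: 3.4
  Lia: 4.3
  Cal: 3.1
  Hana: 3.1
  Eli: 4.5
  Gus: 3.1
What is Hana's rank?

Sorted (descending): 4.5, 4.3, 3.4, 3.1, 3.1, 3.1, 3, 1.8, 1.7
The 3 values of 3.1 occupy positions 4–6 → average rank 5.
Hana has value 3.1 → rank 5.

5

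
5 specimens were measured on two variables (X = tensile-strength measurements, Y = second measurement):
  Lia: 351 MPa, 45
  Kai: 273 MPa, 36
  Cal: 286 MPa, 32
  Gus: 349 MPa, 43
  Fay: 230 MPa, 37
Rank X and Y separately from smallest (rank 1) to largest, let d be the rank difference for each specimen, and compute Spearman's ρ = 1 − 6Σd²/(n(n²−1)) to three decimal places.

0.600

Ranks of variable 1: 5, 2, 3, 4, 1
Ranks of variable 2: 5, 2, 1, 4, 3
d = r₁ − r₂: 0, 0, 2, 0, -2
d²: 0, 0, 4, 0, 4; Σd² = 8
ρ = 1 − 6·8/(5·24) = 1 − 48/120 = 0.600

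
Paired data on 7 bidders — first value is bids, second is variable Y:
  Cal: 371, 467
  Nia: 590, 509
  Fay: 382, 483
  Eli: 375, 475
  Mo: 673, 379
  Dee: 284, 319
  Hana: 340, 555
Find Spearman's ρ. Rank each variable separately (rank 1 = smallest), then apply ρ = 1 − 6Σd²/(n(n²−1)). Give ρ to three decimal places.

Ranks of variable 1: 3, 6, 5, 4, 7, 1, 2
Ranks of variable 2: 3, 6, 5, 4, 2, 1, 7
d = r₁ − r₂: 0, 0, 0, 0, 5, 0, -5
d²: 0, 0, 0, 0, 25, 0, 25; Σd² = 50
ρ = 1 − 6·50/(7·48) = 1 − 300/336 = 0.107

0.107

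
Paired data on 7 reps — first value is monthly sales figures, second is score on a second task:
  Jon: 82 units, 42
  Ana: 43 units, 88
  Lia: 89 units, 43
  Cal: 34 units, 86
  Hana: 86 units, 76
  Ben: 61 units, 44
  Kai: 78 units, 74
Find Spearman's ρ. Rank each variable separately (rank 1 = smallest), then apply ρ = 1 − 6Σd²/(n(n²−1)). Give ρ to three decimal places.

-0.643

Ranks of variable 1: 5, 2, 7, 1, 6, 3, 4
Ranks of variable 2: 1, 7, 2, 6, 5, 3, 4
d = r₁ − r₂: 4, -5, 5, -5, 1, 0, 0
d²: 16, 25, 25, 25, 1, 0, 0; Σd² = 92
ρ = 1 − 6·92/(7·48) = 1 − 552/336 = -0.643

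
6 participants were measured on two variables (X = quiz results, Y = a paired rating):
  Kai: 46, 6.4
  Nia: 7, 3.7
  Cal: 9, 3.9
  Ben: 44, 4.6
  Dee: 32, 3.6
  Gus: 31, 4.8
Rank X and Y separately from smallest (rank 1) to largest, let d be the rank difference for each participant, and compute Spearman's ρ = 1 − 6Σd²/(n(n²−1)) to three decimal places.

0.543

Ranks of variable 1: 6, 1, 2, 5, 4, 3
Ranks of variable 2: 6, 2, 3, 4, 1, 5
d = r₁ − r₂: 0, -1, -1, 1, 3, -2
d²: 0, 1, 1, 1, 9, 4; Σd² = 16
ρ = 1 − 6·16/(6·35) = 1 − 96/210 = 0.543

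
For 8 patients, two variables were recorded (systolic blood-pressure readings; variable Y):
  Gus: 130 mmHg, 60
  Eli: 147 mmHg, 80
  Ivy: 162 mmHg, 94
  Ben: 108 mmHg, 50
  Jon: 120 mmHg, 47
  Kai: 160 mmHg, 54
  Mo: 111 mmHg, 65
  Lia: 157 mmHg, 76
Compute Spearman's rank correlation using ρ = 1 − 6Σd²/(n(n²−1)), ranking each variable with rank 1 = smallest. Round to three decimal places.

0.595

Ranks of variable 1: 4, 5, 8, 1, 3, 7, 2, 6
Ranks of variable 2: 4, 7, 8, 2, 1, 3, 5, 6
d = r₁ − r₂: 0, -2, 0, -1, 2, 4, -3, 0
d²: 0, 4, 0, 1, 4, 16, 9, 0; Σd² = 34
ρ = 1 − 6·34/(8·63) = 1 − 204/504 = 0.595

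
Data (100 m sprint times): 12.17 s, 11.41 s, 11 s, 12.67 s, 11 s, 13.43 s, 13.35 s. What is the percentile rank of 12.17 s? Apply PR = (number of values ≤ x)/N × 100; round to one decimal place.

N = 7.
Strictly below 12.17: 3. Equal to 12.17: 1.
PR = 4/7 × 100 = 57.1

57.1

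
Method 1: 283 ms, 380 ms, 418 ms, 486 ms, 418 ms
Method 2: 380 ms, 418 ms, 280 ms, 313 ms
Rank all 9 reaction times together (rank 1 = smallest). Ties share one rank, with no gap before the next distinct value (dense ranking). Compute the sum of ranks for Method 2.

Sorted (ascending): 280, 283, 313, 380, 380, 418, 418, 418, 486
The 2 values of 380 share dense rank 4.
The 3 values of 418 share dense rank 5.
Remaining distinct values take the next consecutive integers.
Method 2 values → pooled ranks: 380→4, 418→5, 280→1, 313→3
Rank sum = 4 + 5 + 1 + 3 = 13

13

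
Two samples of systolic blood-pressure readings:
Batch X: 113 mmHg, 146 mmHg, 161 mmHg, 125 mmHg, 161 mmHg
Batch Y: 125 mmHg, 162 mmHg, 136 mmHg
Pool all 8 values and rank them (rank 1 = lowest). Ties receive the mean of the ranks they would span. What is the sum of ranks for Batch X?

21.5

Sorted (ascending): 113, 125, 125, 136, 146, 161, 161, 162
The 2 values of 125 occupy positions 2–3 → average rank (2+3)/2 = 2.5.
The 2 values of 161 occupy positions 6–7 → average rank (6+7)/2 = 6.5.
Batch X values → pooled ranks: 113→1, 146→5, 161→6.5, 125→2.5, 161→6.5
Rank sum = 1 + 5 + 6.5 + 2.5 + 6.5 = 21.5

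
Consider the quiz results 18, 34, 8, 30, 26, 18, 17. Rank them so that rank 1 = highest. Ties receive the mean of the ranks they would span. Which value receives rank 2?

Sorted (descending): 34, 30, 26, 18, 18, 17, 8
The 2 values of 18 occupy positions 4–5 → average rank (4+5)/2 = 4.5.
Rank 2 → value 30.

30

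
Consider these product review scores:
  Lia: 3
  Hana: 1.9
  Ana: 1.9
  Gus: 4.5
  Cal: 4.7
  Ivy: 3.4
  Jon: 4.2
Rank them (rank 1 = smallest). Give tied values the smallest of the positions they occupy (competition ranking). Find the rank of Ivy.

Sorted (ascending): 1.9, 1.9, 3, 3.4, 4.2, 4.5, 4.7
The 2 values of 1.9 occupy positions 1–2 → each gets rank 1.
Ivy has value 3.4 → rank 4.

4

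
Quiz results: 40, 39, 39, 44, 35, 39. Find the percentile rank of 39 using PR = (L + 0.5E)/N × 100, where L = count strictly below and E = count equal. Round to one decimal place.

41.7

N = 6.
Strictly below 39: 1. Equal to 39: 3.
PR = (1 + 0.5·3)/6 × 100 = 41.7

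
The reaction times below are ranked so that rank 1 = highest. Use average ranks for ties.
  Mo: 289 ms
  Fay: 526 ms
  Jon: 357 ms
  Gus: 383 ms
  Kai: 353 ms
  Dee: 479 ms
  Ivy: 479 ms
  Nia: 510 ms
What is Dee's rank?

Sorted (descending): 526, 510, 479, 479, 383, 357, 353, 289
The 2 values of 479 occupy positions 3–4 → average rank (3+4)/2 = 3.5.
Dee has value 479 ms → rank 3.5.

3.5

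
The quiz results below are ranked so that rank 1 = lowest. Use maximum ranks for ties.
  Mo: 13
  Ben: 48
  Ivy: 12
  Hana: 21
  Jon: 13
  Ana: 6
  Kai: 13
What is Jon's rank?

5

Sorted (ascending): 6, 12, 13, 13, 13, 21, 48
The 3 values of 13 occupy positions 3–5 → each gets rank 5.
Jon has value 13 → rank 5.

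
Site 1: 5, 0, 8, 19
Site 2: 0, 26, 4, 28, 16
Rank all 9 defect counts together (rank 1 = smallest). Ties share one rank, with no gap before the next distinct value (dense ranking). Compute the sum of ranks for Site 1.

14

Sorted (ascending): 0, 0, 4, 5, 8, 16, 19, 26, 28
The 2 values of 0 share dense rank 1.
Remaining distinct values take the next consecutive integers.
Site 1 values → pooled ranks: 5→3, 0→1, 8→4, 19→6
Rank sum = 3 + 1 + 4 + 6 = 14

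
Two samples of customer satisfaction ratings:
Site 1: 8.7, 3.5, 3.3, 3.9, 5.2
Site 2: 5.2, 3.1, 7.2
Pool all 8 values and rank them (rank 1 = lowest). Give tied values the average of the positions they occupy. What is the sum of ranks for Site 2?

13.5

Sorted (ascending): 3.1, 3.3, 3.5, 3.9, 5.2, 5.2, 7.2, 8.7
The 2 values of 5.2 occupy positions 5–6 → average rank (5+6)/2 = 5.5.
Site 2 values → pooled ranks: 5.2→5.5, 3.1→1, 7.2→7
Rank sum = 5.5 + 1 + 7 = 13.5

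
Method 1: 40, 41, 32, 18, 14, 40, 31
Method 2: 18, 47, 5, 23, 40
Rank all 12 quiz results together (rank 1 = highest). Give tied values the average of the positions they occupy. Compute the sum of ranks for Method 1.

43.5

Sorted (descending): 47, 41, 40, 40, 40, 32, 31, 23, 18, 18, 14, 5
The 3 values of 40 occupy positions 3–5 → average rank 4.
The 2 values of 18 occupy positions 9–10 → average rank (9+10)/2 = 9.5.
Method 1 values → pooled ranks: 40→4, 41→2, 32→6, 18→9.5, 14→11, 40→4, 31→7
Rank sum = 4 + 2 + 6 + 9.5 + 11 + 4 + 7 = 43.5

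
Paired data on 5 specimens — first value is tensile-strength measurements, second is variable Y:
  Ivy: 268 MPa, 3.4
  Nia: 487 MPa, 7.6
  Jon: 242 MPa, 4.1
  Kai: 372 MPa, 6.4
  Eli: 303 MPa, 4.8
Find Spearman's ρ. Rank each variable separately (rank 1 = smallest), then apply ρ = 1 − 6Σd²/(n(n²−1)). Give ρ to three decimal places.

0.900

Ranks of variable 1: 2, 5, 1, 4, 3
Ranks of variable 2: 1, 5, 2, 4, 3
d = r₁ − r₂: 1, 0, -1, 0, 0
d²: 1, 0, 1, 0, 0; Σd² = 2
ρ = 1 − 6·2/(5·24) = 1 − 12/120 = 0.900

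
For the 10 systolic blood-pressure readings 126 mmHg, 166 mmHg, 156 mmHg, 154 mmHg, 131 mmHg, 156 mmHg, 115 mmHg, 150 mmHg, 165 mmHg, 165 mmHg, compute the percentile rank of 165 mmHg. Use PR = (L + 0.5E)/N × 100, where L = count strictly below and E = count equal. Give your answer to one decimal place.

N = 10.
Strictly below 165: 7. Equal to 165: 2.
PR = (7 + 0.5·2)/10 × 100 = 80.0

80.0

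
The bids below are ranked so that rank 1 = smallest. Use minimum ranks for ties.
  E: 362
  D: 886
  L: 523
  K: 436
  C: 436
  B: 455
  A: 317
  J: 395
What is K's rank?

Sorted (ascending): 317, 362, 395, 436, 436, 455, 523, 886
The 2 values of 436 occupy positions 4–5 → each gets rank 4.
K has value 436 → rank 4.

4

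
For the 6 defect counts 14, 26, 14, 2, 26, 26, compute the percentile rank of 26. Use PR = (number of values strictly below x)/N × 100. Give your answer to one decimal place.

50.0

N = 6.
Strictly below 26: 3. Equal to 26: 3.
PR = 3/6 × 100 = 50.0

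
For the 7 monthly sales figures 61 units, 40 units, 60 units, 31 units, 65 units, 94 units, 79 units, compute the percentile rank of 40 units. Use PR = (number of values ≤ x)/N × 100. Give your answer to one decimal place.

N = 7.
Strictly below 40: 1. Equal to 40: 1.
PR = 2/7 × 100 = 28.6

28.6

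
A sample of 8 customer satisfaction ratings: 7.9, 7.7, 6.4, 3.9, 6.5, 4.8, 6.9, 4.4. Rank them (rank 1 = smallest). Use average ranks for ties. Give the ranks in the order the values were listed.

8, 7, 4, 1, 5, 3, 6, 2

Sorted (ascending): 3.9, 4.4, 4.8, 6.4, 6.5, 6.9, 7.7, 7.9
No ties — each value takes its position as its rank.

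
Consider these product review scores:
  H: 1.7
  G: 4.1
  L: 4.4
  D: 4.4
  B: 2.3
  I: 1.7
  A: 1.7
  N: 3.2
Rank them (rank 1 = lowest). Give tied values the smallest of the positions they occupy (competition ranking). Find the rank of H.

1

Sorted (ascending): 1.7, 1.7, 1.7, 2.3, 3.2, 4.1, 4.4, 4.4
The 3 values of 1.7 occupy positions 1–3 → each gets rank 1.
The 2 values of 4.4 occupy positions 7–8 → each gets rank 7.
H has value 1.7 → rank 1.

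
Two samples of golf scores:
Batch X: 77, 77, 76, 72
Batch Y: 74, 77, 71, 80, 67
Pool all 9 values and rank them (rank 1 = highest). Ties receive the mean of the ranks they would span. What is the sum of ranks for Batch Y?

27

Sorted (descending): 80, 77, 77, 77, 76, 74, 72, 71, 67
The 3 values of 77 occupy positions 2–4 → average rank 3.
Batch Y values → pooled ranks: 74→6, 77→3, 71→8, 80→1, 67→9
Rank sum = 6 + 3 + 8 + 1 + 9 = 27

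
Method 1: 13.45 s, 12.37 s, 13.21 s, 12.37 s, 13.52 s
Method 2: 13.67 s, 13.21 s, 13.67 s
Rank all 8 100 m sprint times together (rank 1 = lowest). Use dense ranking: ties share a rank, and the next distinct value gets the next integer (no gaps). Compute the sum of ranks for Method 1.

Sorted (ascending): 12.37, 12.37, 13.21, 13.21, 13.45, 13.52, 13.67, 13.67
The 2 values of 12.37 share dense rank 1.
The 2 values of 13.21 share dense rank 2.
The 2 values of 13.67 share dense rank 5.
Remaining distinct values take the next consecutive integers.
Method 1 values → pooled ranks: 13.45→3, 12.37→1, 13.21→2, 12.37→1, 13.52→4
Rank sum = 3 + 1 + 2 + 1 + 4 = 11

11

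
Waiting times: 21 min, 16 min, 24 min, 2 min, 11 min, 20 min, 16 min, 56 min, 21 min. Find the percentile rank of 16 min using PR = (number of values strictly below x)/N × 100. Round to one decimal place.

N = 9.
Strictly below 16: 2. Equal to 16: 2.
PR = 2/9 × 100 = 22.2

22.2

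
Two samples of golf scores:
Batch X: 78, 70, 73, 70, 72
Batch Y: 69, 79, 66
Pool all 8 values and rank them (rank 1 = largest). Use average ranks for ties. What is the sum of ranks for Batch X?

Sorted (descending): 79, 78, 73, 72, 70, 70, 69, 66
The 2 values of 70 occupy positions 5–6 → average rank (5+6)/2 = 5.5.
Batch X values → pooled ranks: 78→2, 70→5.5, 73→3, 70→5.5, 72→4
Rank sum = 2 + 5.5 + 3 + 5.5 + 4 = 20

20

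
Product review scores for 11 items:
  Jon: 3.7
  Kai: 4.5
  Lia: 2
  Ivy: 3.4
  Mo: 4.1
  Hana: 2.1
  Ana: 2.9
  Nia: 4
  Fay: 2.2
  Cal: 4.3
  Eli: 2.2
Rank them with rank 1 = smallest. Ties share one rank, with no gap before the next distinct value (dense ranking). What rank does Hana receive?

2

Sorted (ascending): 2, 2.1, 2.2, 2.2, 2.9, 3.4, 3.7, 4, 4.1, 4.3, 4.5
The 2 values of 2.2 share dense rank 3.
Remaining distinct values take the next consecutive integers.
Hana has value 2.1 → rank 2.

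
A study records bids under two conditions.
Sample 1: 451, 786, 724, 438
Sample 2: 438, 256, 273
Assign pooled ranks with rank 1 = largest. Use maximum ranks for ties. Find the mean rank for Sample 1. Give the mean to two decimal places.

Sorted (descending): 786, 724, 451, 438, 438, 273, 256
The 2 values of 438 occupy positions 4–5 → each gets rank 5.
Sample 1 values → pooled ranks: 451→3, 786→1, 724→2, 438→5
Mean rank = (3 + 1 + 2 + 5) / 4 = 2.75

2.75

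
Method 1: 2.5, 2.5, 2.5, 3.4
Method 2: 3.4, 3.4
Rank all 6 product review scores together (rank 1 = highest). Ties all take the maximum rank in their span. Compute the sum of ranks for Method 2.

6

Sorted (descending): 3.4, 3.4, 3.4, 2.5, 2.5, 2.5
The 3 values of 3.4 occupy positions 1–3 → each gets rank 3.
The 3 values of 2.5 occupy positions 4–6 → each gets rank 6.
Method 2 values → pooled ranks: 3.4→3, 3.4→3
Rank sum = 3 + 3 = 6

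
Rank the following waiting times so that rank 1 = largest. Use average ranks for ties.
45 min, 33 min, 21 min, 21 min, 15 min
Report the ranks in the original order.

1, 2, 3.5, 3.5, 5

Sorted (descending): 45, 33, 21, 21, 15
The 2 values of 21 occupy positions 3–4 → average rank (3+4)/2 = 3.5.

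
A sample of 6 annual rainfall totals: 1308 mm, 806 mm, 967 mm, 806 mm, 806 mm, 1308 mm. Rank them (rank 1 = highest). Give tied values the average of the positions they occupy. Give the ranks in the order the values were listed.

Sorted (descending): 1308, 1308, 967, 806, 806, 806
The 2 values of 1308 occupy positions 1–2 → average rank (1+2)/2 = 1.5.
The 3 values of 806 occupy positions 4–6 → average rank 5.

1.5, 5, 3, 5, 5, 1.5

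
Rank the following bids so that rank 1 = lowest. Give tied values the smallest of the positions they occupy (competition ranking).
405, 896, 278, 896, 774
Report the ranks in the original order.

2, 4, 1, 4, 3

Sorted (ascending): 278, 405, 774, 896, 896
The 2 values of 896 occupy positions 4–5 → each gets rank 4.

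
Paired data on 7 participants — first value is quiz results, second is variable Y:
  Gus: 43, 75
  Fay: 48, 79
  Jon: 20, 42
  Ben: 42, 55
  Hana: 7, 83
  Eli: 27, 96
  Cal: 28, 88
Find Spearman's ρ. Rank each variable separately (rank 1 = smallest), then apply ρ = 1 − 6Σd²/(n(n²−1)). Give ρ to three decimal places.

-0.143

Ranks of variable 1: 6, 7, 2, 5, 1, 3, 4
Ranks of variable 2: 3, 4, 1, 2, 5, 7, 6
d = r₁ − r₂: 3, 3, 1, 3, -4, -4, -2
d²: 9, 9, 1, 9, 16, 16, 4; Σd² = 64
ρ = 1 − 6·64/(7·48) = 1 − 384/336 = -0.143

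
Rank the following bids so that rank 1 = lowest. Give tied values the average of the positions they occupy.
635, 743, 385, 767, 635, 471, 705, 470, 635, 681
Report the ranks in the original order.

5, 9, 1, 10, 5, 3, 8, 2, 5, 7

Sorted (ascending): 385, 470, 471, 635, 635, 635, 681, 705, 743, 767
The 3 values of 635 occupy positions 4–6 → average rank 5.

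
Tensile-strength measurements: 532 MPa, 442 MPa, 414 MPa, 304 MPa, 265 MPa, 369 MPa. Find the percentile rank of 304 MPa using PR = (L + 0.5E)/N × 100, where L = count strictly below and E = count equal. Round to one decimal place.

N = 6.
Strictly below 304: 1. Equal to 304: 1.
PR = (1 + 0.5·1)/6 × 100 = 25.0

25.0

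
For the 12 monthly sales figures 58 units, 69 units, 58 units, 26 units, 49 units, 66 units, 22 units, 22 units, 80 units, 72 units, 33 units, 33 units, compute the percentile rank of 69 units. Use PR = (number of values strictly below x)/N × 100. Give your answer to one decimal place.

75.0

N = 12.
Strictly below 69: 9. Equal to 69: 1.
PR = 9/12 × 100 = 75.0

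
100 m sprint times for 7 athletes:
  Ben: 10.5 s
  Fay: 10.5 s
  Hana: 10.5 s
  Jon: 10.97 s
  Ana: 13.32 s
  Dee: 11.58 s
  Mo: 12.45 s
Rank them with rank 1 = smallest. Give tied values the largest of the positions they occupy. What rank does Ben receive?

3

Sorted (ascending): 10.5, 10.5, 10.5, 10.97, 11.58, 12.45, 13.32
The 3 values of 10.5 occupy positions 1–3 → each gets rank 3.
Ben has value 10.5 s → rank 3.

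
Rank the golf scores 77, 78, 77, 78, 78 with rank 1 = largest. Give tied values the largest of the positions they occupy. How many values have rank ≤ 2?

0

Sorted (descending): 78, 78, 78, 77, 77
The 3 values of 78 occupy positions 1–3 → each gets rank 3.
The 2 values of 77 occupy positions 4–5 → each gets rank 5.
Ranks ≤ 2: {} → 0 values.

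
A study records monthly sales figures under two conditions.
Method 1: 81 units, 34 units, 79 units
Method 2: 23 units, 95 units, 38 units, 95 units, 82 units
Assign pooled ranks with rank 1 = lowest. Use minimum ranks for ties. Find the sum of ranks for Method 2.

24

Sorted (ascending): 23, 34, 38, 79, 81, 82, 95, 95
The 2 values of 95 occupy positions 7–8 → each gets rank 7.
Method 2 values → pooled ranks: 23→1, 95→7, 38→3, 95→7, 82→6
Rank sum = 1 + 7 + 3 + 7 + 6 = 24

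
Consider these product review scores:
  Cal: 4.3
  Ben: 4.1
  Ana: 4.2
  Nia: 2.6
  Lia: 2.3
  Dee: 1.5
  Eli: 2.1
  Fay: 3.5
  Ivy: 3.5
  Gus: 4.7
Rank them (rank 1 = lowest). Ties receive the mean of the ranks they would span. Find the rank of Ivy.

5.5

Sorted (ascending): 1.5, 2.1, 2.3, 2.6, 3.5, 3.5, 4.1, 4.2, 4.3, 4.7
The 2 values of 3.5 occupy positions 5–6 → average rank (5+6)/2 = 5.5.
Ivy has value 3.5 → rank 5.5.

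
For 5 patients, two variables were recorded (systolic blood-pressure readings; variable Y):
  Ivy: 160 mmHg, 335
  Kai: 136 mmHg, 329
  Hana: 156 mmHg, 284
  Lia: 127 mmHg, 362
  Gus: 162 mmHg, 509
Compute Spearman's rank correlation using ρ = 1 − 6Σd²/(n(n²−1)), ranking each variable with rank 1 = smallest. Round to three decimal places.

Ranks of variable 1: 4, 2, 3, 1, 5
Ranks of variable 2: 3, 2, 1, 4, 5
d = r₁ − r₂: 1, 0, 2, -3, 0
d²: 1, 0, 4, 9, 0; Σd² = 14
ρ = 1 − 6·14/(5·24) = 1 − 84/120 = 0.300

0.300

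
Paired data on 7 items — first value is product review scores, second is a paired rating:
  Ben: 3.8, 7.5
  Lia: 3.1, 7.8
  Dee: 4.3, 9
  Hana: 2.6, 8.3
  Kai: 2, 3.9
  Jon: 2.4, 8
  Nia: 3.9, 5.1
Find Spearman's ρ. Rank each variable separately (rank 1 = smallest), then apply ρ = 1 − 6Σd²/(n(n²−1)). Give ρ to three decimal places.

Ranks of variable 1: 5, 4, 7, 3, 1, 2, 6
Ranks of variable 2: 3, 4, 7, 6, 1, 5, 2
d = r₁ − r₂: 2, 0, 0, -3, 0, -3, 4
d²: 4, 0, 0, 9, 0, 9, 16; Σd² = 38
ρ = 1 − 6·38/(7·48) = 1 − 228/336 = 0.321

0.321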